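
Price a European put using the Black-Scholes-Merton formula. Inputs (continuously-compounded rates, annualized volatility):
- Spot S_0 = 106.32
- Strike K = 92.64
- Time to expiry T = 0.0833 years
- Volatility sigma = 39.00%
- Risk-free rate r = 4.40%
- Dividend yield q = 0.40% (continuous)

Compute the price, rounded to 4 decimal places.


Answer: Price = 0.5596

Derivation:
d1 = (ln(S/K) + (r - q + 0.5*sigma^2) * T) / (sigma * sqrt(T)) = 1.30950906
d2 = d1 - sigma * sqrt(T) = 1.19694827
exp(-rT) = 0.99634151; exp(-qT) = 0.99966686
P = K * exp(-rT) * N(-d2) - S_0 * exp(-qT) * N(-d1)
N(-d1) = 0.09518099; N(-d2) = 0.11566336
P = 92.6400 * 0.99634151 * 0.11566336 - 106.3200 * 0.99966686 * 0.09518099 = 0.5596


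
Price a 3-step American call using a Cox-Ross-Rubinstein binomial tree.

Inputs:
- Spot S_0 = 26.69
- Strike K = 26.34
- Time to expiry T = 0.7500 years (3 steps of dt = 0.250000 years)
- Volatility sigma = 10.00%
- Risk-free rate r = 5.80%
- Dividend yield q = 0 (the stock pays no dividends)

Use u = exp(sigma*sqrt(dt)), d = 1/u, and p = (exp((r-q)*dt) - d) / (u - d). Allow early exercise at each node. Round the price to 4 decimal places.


dt = T/N = 0.250000
u = exp(sigma*sqrt(dt)) = 1.051271; d = 1/u = 0.951229
p = (exp((r-q)*dt) - d) / (u - d) = 0.633498
Discount per step: exp(-r*dt) = 0.985605
Stock lattice S(k, i) with i counting down-moves:
  k=0: S(0,0) = 26.6900
  k=1: S(1,0) = 28.0584; S(1,1) = 25.3883
  k=2: S(2,0) = 29.4970; S(2,1) = 26.6900; S(2,2) = 24.1501
  k=3: S(3,0) = 31.0094; S(3,1) = 28.0584; S(3,2) = 25.3883; S(3,3) = 22.9723
Terminal payoffs V(N, i) = max(S_T - K, 0):
  V(3,0) = 4.669356; V(3,1) = 1.718426; V(3,2) = 0.000000; V(3,3) = 0.000000
Backward induction: V(k, i) = exp(-r*dt) * [p * V(k+1, i) + (1-p) * V(k+1, i+1)]; then take max(V_cont, immediate exercise) for American.
  V(2,0) = exp(-r*dt) * [p*4.669356 + (1-p)*1.718426] = 3.536186; exercise = 3.157012; V(2,0) = max -> 3.536186
  V(2,1) = exp(-r*dt) * [p*1.718426 + (1-p)*0.000000] = 1.072948; exercise = 0.350000; V(2,1) = max -> 1.072948
  V(2,2) = exp(-r*dt) * [p*0.000000 + (1-p)*0.000000] = 0.000000; exercise = 0.000000; V(2,2) = max -> 0.000000
  V(1,0) = exp(-r*dt) * [p*3.536186 + (1-p)*1.072948] = 2.595496; exercise = 1.718426; V(1,0) = max -> 2.595496
  V(1,1) = exp(-r*dt) * [p*1.072948 + (1-p)*0.000000] = 0.669926; exercise = 0.000000; V(1,1) = max -> 0.669926
  V(0,0) = exp(-r*dt) * [p*2.595496 + (1-p)*0.669926] = 1.862567; exercise = 0.350000; V(0,0) = max -> 1.862567

Answer: Price = V(0,0) = 1.8626


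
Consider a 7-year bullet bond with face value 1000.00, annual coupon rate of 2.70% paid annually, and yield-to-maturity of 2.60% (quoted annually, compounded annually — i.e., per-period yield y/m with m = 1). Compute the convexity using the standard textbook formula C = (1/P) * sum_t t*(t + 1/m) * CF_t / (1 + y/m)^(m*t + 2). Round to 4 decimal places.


Coupon per period c = face * coupon_rate / m = 27.000000
Periods per year m = 1; per-period yield y/m = 0.026000
Number of cashflows N = 7
Cashflows (t years, CF_t, discount factor 1/(1+y/m)^(m*t), PV):
  t = 1.0000: CF_t = 27.000000, DF = 0.974659, PV = 26.315789
  t = 2.0000: CF_t = 27.000000, DF = 0.949960, PV = 25.648918
  t = 3.0000: CF_t = 27.000000, DF = 0.925887, PV = 24.998945
  t = 4.0000: CF_t = 27.000000, DF = 0.902424, PV = 24.365444
  t = 5.0000: CF_t = 27.000000, DF = 0.879555, PV = 23.747996
  t = 6.0000: CF_t = 27.000000, DF = 0.857266, PV = 23.146195
  t = 7.0000: CF_t = 1027.000000, DF = 0.835542, PV = 858.102008
Price P = sum_t PV_t = 1006.325294
Convexity numerator sum_t t*(t + 1/m) * CF_t / (1+y/m)^(m*t + 2):
  t = 1.0000: term = 49.997890
  t = 2.0000: term = 146.192661
  t = 3.0000: term = 284.975948
  t = 4.0000: term = 462.923891
  t = 5.0000: term = 676.789315
  t = 6.0000: term = 923.494192
  t = 7.0000: term = 45649.100426
Convexity = (1/P) * sum = 48193.474322 / 1006.325294 = 47.890553

Answer: Convexity = 47.8906


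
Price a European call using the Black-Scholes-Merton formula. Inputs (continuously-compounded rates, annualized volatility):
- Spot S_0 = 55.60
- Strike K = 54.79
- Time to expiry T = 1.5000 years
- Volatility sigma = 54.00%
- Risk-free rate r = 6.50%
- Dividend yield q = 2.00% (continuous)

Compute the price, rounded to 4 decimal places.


Answer: Price = 15.6576

Derivation:
d1 = (ln(S/K) + (r - q + 0.5*sigma^2) * T) / (sigma * sqrt(T)) = 0.45493300
d2 = d1 - sigma * sqrt(T) = -0.20642923
exp(-rT) = 0.90710234; exp(-qT) = 0.97044553
C = S_0 * exp(-qT) * N(d1) - K * exp(-rT) * N(d2)
N(d1) = 0.67542128; N(d2) = 0.41822782
C = 55.6000 * 0.97044553 * 0.67542128 - 54.7900 * 0.90710234 * 0.41822782 = 15.6576


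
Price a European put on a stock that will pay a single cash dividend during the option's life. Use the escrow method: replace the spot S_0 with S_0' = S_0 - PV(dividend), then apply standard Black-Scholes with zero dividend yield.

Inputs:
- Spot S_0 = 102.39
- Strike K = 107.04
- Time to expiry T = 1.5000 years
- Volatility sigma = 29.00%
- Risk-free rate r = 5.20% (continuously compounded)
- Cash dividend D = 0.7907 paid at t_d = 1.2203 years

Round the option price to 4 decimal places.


Answer: Price = 12.8601

Derivation:
PV(D) = D * exp(-r * t_d) = 0.7907 * 0.93851579 = 0.74208443
S_0' = S_0 - PV(D) = 102.3900 - 0.74208443 = 101.64791557
d1 = (ln(S_0'/K) + (r + sigma^2/2)*T) / (sigma*sqrt(T)) = 0.25167082
d2 = d1 - sigma*sqrt(T) = -0.10350520
exp(-rT) = 0.92496443
N(-d1) = 0.40064776; N(-d2) = 0.54121899
P = K * exp(-rT) * N(-d2) - S_0' * N(-d1) = 107.0400 * 0.92496443 * 0.54121899 - 101.64791557 * 0.40064776 = 12.8601


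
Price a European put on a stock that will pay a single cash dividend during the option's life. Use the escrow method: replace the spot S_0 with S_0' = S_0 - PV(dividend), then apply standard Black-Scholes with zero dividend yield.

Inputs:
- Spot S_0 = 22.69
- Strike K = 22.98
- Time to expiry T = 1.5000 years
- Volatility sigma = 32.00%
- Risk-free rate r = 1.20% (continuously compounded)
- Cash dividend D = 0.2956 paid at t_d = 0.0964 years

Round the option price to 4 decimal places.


Answer: Price = 3.5812

Derivation:
PV(D) = D * exp(-r * t_d) = 0.2956 * 0.99884387 = 0.29525825
S_0' = S_0 - PV(D) = 22.6900 - 0.29525825 = 22.39474175
d1 = (ln(S_0'/K) + (r + sigma^2/2)*T) / (sigma*sqrt(T)) = 0.17606196
d2 = d1 - sigma*sqrt(T) = -0.21585640
exp(-rT) = 0.98216103
N(-d1) = 0.43012263; N(-d2) = 0.58545016
P = K * exp(-rT) * N(-d2) - S_0' * N(-d1) = 22.9800 * 0.98216103 * 0.58545016 - 22.39474175 * 0.43012263 = 3.5812


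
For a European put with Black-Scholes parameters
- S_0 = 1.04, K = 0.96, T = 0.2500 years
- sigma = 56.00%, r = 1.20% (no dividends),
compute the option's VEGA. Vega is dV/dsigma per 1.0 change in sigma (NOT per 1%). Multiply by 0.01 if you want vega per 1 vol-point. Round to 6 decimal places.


Answer: Vega = 0.188593

Derivation:
d1 = 0.4365810988; d2 = 0.1565810988
phi(d1) = 0.3626779382; exp(-qT) = 1.0000000000; exp(-rT) = 0.9970044955
Vega = S * exp(-qT) * phi(d1) * sqrt(T) = 1.0400 * 1.0000000000 * 0.3626779382 * 0.5000000000 = 0.188593


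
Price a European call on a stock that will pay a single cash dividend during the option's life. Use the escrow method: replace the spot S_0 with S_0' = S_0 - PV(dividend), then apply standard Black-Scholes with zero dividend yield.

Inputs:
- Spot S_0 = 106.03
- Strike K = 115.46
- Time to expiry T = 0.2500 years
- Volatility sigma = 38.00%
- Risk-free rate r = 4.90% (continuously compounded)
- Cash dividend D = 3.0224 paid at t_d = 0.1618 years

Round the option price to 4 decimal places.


PV(D) = D * exp(-r * t_d) = 3.0224 * 0.99210315 = 2.99853255
S_0' = S_0 - PV(D) = 106.0300 - 2.99853255 = 103.03146745
d1 = (ln(S_0'/K) + (r + sigma^2/2)*T) / (sigma*sqrt(T)) = -0.43994578
d2 = d1 - sigma*sqrt(T) = -0.62994578
exp(-rT) = 0.98782473
N(d1) = 0.32998819; N(d2) = 0.26436503
C = S_0' * N(d1) - K * exp(-rT) * N(d2) = 103.03146745 * 0.32998819 - 115.4600 * 0.98782473 * 0.26436503 = 3.8472

Answer: Price = 3.8472


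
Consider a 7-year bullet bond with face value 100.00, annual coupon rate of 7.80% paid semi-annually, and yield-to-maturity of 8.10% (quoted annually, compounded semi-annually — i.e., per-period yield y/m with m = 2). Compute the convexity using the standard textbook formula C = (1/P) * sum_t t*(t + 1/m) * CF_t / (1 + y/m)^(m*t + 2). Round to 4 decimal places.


Answer: Convexity = 34.9951

Derivation:
Coupon per period c = face * coupon_rate / m = 3.900000
Periods per year m = 2; per-period yield y/m = 0.040500
Number of cashflows N = 14
Cashflows (t years, CF_t, discount factor 1/(1+y/m)^(m*t), PV):
  t = 0.5000: CF_t = 3.900000, DF = 0.961076, PV = 3.748198
  t = 1.0000: CF_t = 3.900000, DF = 0.923668, PV = 3.602305
  t = 1.5000: CF_t = 3.900000, DF = 0.887715, PV = 3.462090
  t = 2.0000: CF_t = 3.900000, DF = 0.853162, PV = 3.327333
  t = 2.5000: CF_t = 3.900000, DF = 0.819954, PV = 3.197821
  t = 3.0000: CF_t = 3.900000, DF = 0.788039, PV = 3.073351
  t = 3.5000: CF_t = 3.900000, DF = 0.757365, PV = 2.953725
  t = 4.0000: CF_t = 3.900000, DF = 0.727886, PV = 2.838755
  t = 4.5000: CF_t = 3.900000, DF = 0.699554, PV = 2.728261
  t = 5.0000: CF_t = 3.900000, DF = 0.672325, PV = 2.622067
  t = 5.5000: CF_t = 3.900000, DF = 0.646156, PV = 2.520007
  t = 6.0000: CF_t = 3.900000, DF = 0.621005, PV = 2.421919
  t = 6.5000: CF_t = 3.900000, DF = 0.596833, PV = 2.327649
  t = 7.0000: CF_t = 103.900000, DF = 0.573602, PV = 59.597270
Price P = sum_t PV_t = 98.420749
Convexity numerator sum_t t*(t + 1/m) * CF_t / (1+y/m)^(m*t + 2):
  t = 0.5000: term = 1.731045
  t = 1.0000: term = 4.991000
  t = 1.5000: term = 9.593464
  t = 2.0000: term = 15.366753
  t = 2.5000: term = 22.152935
  t = 3.0000: term = 29.806929
  t = 3.5000: term = 38.195648
  t = 4.0000: term = 47.197203
  t = 4.5000: term = 56.700148
  t = 5.0000: term = 66.602769
  t = 5.5000: term = 76.812420
  t = 6.0000: term = 87.244896
  t = 6.5000: term = 97.823846
  t = 7.0000: term = 2890.024325
Convexity = (1/P) * sum = 3444.243382 / 98.420749 = 34.995094


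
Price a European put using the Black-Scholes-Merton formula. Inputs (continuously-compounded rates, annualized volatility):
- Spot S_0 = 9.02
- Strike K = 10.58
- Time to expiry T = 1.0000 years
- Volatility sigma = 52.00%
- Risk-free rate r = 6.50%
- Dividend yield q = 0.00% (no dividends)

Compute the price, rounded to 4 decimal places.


Answer: Price = 2.4204

Derivation:
d1 = (ln(S/K) + (r - q + 0.5*sigma^2) * T) / (sigma * sqrt(T)) = 0.07822867
d2 = d1 - sigma * sqrt(T) = -0.44177133
exp(-rT) = 0.93706746; exp(-qT) = 1.00000000
P = K * exp(-rT) * N(-d2) - S_0 * exp(-qT) * N(-d1)
N(-d1) = 0.46882308; N(-d2) = 0.67067266
P = 10.5800 * 0.93706746 * 0.67067266 - 9.0200 * 1.00000000 * 0.46882308 = 2.4204


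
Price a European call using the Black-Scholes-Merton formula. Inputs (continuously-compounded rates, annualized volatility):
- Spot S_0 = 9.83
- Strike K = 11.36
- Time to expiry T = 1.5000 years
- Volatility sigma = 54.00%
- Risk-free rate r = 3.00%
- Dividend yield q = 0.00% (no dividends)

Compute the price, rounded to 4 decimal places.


Answer: Price = 2.1947

Derivation:
d1 = (ln(S/K) + (r - q + 0.5*sigma^2) * T) / (sigma * sqrt(T)) = 0.17999292
d2 = d1 - sigma * sqrt(T) = -0.48136931
exp(-rT) = 0.95599748; exp(-qT) = 1.00000000
C = S_0 * exp(-qT) * N(d1) - K * exp(-rT) * N(d2)
N(d1) = 0.57142094; N(d2) = 0.31512702
C = 9.8300 * 1.00000000 * 0.57142094 - 11.3600 * 0.95599748 * 0.31512702 = 2.1947


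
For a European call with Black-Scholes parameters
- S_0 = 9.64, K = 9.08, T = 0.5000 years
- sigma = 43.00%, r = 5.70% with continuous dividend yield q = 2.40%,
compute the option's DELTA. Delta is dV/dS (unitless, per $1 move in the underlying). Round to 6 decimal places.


Answer: Delta = 0.648739

Derivation:
d1 = 0.4031229442; d2 = 0.0990670282
phi(d1) = 0.3678085991; exp(-qT) = 0.9880717129; exp(-rT) = 0.9719022941
N(d1) = 0.6565711088
Delta = exp(-qT) * N(d1) = 0.9880717129 * 0.6565711088 = 0.648739


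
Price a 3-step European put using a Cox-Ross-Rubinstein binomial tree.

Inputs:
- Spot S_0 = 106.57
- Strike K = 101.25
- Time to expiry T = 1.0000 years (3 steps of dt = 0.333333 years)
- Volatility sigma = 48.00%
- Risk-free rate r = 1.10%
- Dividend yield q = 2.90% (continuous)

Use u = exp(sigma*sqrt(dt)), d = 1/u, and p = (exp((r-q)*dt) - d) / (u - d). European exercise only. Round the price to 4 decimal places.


dt = T/N = 0.333333
u = exp(sigma*sqrt(dt)) = 1.319335; d = 1/u = 0.757957
p = (exp((r-q)*dt) - d) / (u - d) = 0.420502
Discount per step: exp(-r*dt) = 0.996340
Stock lattice S(k, i) with i counting down-moves:
  k=0: S(0,0) = 106.5700
  k=1: S(1,0) = 140.6016; S(1,1) = 80.7755
  k=2: S(2,0) = 185.5006; S(2,1) = 106.5700; S(2,2) = 61.2244
  k=3: S(3,0) = 244.7376; S(3,1) = 140.6016; S(3,2) = 80.7755; S(3,3) = 46.4055
Terminal payoffs V(N, i) = max(K - S_T, 0):
  V(3,0) = 0.000000; V(3,1) = 0.000000; V(3,2) = 20.474483; V(3,3) = 54.844515
Backward induction: V(k, i) = exp(-r*dt) * [p * V(k+1, i) + (1-p) * V(k+1, i+1)].
  V(2,0) = exp(-r*dt) * [p*0.000000 + (1-p)*0.000000] = 0.000000
  V(2,1) = exp(-r*dt) * [p*0.000000 + (1-p)*20.474483] = 11.821496
  V(2,2) = exp(-r*dt) * [p*20.474483 + (1-p)*54.844515] = 40.244015
  V(1,0) = exp(-r*dt) * [p*0.000000 + (1-p)*11.821496] = 6.825461
  V(1,1) = exp(-r*dt) * [p*11.821496 + (1-p)*40.244015] = 28.188741
  V(0,0) = exp(-r*dt) * [p*6.825461 + (1-p)*28.188741] = 19.135148

Answer: Price = V(0,0) = 19.1351


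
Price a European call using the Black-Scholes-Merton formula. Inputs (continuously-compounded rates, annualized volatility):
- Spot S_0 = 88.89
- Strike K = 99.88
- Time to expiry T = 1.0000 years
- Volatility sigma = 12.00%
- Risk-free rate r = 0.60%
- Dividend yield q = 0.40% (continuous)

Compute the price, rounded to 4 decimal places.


Answer: Price = 1.0198

Derivation:
d1 = (ln(S/K) + (r - q + 0.5*sigma^2) * T) / (sigma * sqrt(T)) = -0.89474846
d2 = d1 - sigma * sqrt(T) = -1.01474846
exp(-rT) = 0.99401796; exp(-qT) = 0.99600799
C = S_0 * exp(-qT) * N(d1) - K * exp(-rT) * N(d2)
N(d1) = 0.18546078; N(d2) = 0.15511287
C = 88.8900 * 0.99600799 * 0.18546078 - 99.8800 * 0.99401796 * 0.15511287 = 1.0198


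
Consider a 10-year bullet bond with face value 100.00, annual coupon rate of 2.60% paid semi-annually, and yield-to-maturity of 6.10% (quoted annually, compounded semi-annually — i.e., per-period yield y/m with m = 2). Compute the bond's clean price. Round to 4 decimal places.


Coupon per period c = face * coupon_rate / m = 1.300000
Periods per year m = 2; per-period yield y/m = 0.030500
Number of cashflows N = 20
Cashflows (t years, CF_t, discount factor 1/(1+y/m)^(m*t), PV):
  t = 0.5000: CF_t = 1.300000, DF = 0.970403, PV = 1.261524
  t = 1.0000: CF_t = 1.300000, DF = 0.941681, PV = 1.224186
  t = 1.5000: CF_t = 1.300000, DF = 0.913810, PV = 1.187953
  t = 2.0000: CF_t = 1.300000, DF = 0.886764, PV = 1.152793
  t = 2.5000: CF_t = 1.300000, DF = 0.860518, PV = 1.118674
  t = 3.0000: CF_t = 1.300000, DF = 0.835049, PV = 1.085564
  t = 3.5000: CF_t = 1.300000, DF = 0.810334, PV = 1.053434
  t = 4.0000: CF_t = 1.300000, DF = 0.786350, PV = 1.022255
  t = 4.5000: CF_t = 1.300000, DF = 0.763076, PV = 0.991999
  t = 5.0000: CF_t = 1.300000, DF = 0.740491, PV = 0.962639
  t = 5.5000: CF_t = 1.300000, DF = 0.718575, PV = 0.934147
  t = 6.0000: CF_t = 1.300000, DF = 0.697307, PV = 0.906499
  t = 6.5000: CF_t = 1.300000, DF = 0.676669, PV = 0.879669
  t = 7.0000: CF_t = 1.300000, DF = 0.656641, PV = 0.853633
  t = 7.5000: CF_t = 1.300000, DF = 0.637206, PV = 0.828368
  t = 8.0000: CF_t = 1.300000, DF = 0.618347, PV = 0.803851
  t = 8.5000: CF_t = 1.300000, DF = 0.600045, PV = 0.780059
  t = 9.0000: CF_t = 1.300000, DF = 0.582286, PV = 0.756971
  t = 9.5000: CF_t = 1.300000, DF = 0.565052, PV = 0.734567
  t = 10.0000: CF_t = 101.300000, DF = 0.548328, PV = 55.545582
Price P = sum_t PV_t = 74.084368

Answer: Price = 74.0844


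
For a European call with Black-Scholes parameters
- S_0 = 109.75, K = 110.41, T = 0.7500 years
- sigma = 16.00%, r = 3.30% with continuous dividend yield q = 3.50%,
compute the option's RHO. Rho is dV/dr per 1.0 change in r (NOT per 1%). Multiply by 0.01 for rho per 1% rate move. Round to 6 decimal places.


Answer: Rho = 36.425468

Derivation:
d1 = 0.0151867839; d2 = -0.1233772807
phi(d1) = 0.3988962773; exp(-qT) = 0.9740915363; exp(-rT) = 0.9755537700
N(d2) = 0.4509041735
Rho = K*T*exp(-rT)*N(d2) = 110.4100 * 0.7500 * 0.9755537700 * 0.4509041735 = 36.425468


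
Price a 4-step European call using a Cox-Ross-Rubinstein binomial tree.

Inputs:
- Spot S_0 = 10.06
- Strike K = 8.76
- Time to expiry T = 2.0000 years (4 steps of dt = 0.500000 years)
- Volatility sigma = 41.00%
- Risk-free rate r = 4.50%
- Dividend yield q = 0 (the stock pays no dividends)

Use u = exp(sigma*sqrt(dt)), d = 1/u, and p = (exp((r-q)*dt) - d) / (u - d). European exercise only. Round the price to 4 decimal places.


Answer: Price = V(0,0) = 3.2772

Derivation:
dt = T/N = 0.500000
u = exp(sigma*sqrt(dt)) = 1.336312; d = 1/u = 0.748328
p = (exp((r-q)*dt) - d) / (u - d) = 0.466725
Discount per step: exp(-r*dt) = 0.977751
Stock lattice S(k, i) with i counting down-moves:
  k=0: S(0,0) = 10.0600
  k=1: S(1,0) = 13.4433; S(1,1) = 7.5282
  k=2: S(2,0) = 17.9644; S(2,1) = 10.0600; S(2,2) = 5.6335
  k=3: S(3,0) = 24.0061; S(3,1) = 13.4433; S(3,2) = 7.5282; S(3,3) = 4.2157
  k=4: S(4,0) = 32.0797; S(4,1) = 17.9644; S(4,2) = 10.0600; S(4,3) = 5.6335; S(4,4) = 3.1548
Terminal payoffs V(N, i) = max(S_T - K, 0):
  V(4,0) = 23.319663; V(4,1) = 9.204449; V(4,2) = 1.300000; V(4,3) = 0.000000; V(4,4) = 0.000000
Backward induction: V(k, i) = exp(-r*dt) * [p * V(k+1, i) + (1-p) * V(k+1, i+1)].
  V(3,0) = exp(-r*dt) * [p*23.319663 + (1-p)*9.204449] = 15.441012
  V(3,1) = exp(-r*dt) * [p*9.204449 + (1-p)*1.300000] = 4.878201
  V(3,2) = exp(-r*dt) * [p*1.300000 + (1-p)*0.000000] = 0.593243
  V(3,3) = exp(-r*dt) * [p*0.000000 + (1-p)*0.000000] = 0.000000
  V(2,0) = exp(-r*dt) * [p*15.441012 + (1-p)*4.878201] = 9.589911
  V(2,1) = exp(-r*dt) * [p*4.878201 + (1-p)*0.593243] = 2.535446
  V(2,2) = exp(-r*dt) * [p*0.593243 + (1-p)*0.000000] = 0.270721
  V(1,0) = exp(-r*dt) * [p*9.589911 + (1-p)*2.535446] = 5.698277
  V(1,1) = exp(-r*dt) * [p*2.535446 + (1-p)*0.270721] = 1.298185
  V(0,0) = exp(-r*dt) * [p*5.698277 + (1-p)*1.298185] = 3.277244


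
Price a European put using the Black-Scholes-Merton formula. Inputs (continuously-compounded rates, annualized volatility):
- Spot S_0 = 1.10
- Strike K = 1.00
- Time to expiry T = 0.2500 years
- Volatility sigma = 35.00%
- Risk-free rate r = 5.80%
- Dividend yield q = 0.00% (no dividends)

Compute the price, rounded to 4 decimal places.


Answer: Price = 0.0293

Derivation:
d1 = (ln(S/K) + (r - q + 0.5*sigma^2) * T) / (sigma * sqrt(T)) = 0.71498674
d2 = d1 - sigma * sqrt(T) = 0.53998674
exp(-rT) = 0.98560462; exp(-qT) = 1.00000000
P = K * exp(-rT) * N(-d2) - S_0 * exp(-qT) * N(-d1)
N(-d1) = 0.23730862; N(-d2) = 0.29460309
P = 1.0000 * 0.98560462 * 0.29460309 - 1.1000 * 1.00000000 * 0.23730862 = 0.0293


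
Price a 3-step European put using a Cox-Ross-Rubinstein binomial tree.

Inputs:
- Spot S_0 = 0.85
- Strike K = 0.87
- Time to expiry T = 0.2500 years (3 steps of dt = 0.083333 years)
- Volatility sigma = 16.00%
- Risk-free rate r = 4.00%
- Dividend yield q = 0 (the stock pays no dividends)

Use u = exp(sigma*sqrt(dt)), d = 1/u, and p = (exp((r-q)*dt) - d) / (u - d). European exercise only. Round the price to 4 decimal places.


Answer: Price = V(0,0) = 0.0344

Derivation:
dt = T/N = 0.083333
u = exp(sigma*sqrt(dt)) = 1.047271; d = 1/u = 0.954862
p = (exp((r-q)*dt) - d) / (u - d) = 0.524587
Discount per step: exp(-r*dt) = 0.996672
Stock lattice S(k, i) with i counting down-moves:
  k=0: S(0,0) = 0.8500
  k=1: S(1,0) = 0.8902; S(1,1) = 0.8116
  k=2: S(2,0) = 0.9323; S(2,1) = 0.8500; S(2,2) = 0.7750
  k=3: S(3,0) = 0.9763; S(3,1) = 0.8902; S(3,2) = 0.8116; S(3,3) = 0.7400
Terminal payoffs V(N, i) = max(K - S_T, 0):
  V(3,0) = 0.000000; V(3,1) = 0.000000; V(3,2) = 0.058367; V(3,3) = 0.129984
Backward induction: V(k, i) = exp(-r*dt) * [p * V(k+1, i) + (1-p) * V(k+1, i+1)].
  V(2,0) = exp(-r*dt) * [p*0.000000 + (1-p)*0.000000] = 0.000000
  V(2,1) = exp(-r*dt) * [p*0.000000 + (1-p)*0.058367] = 0.027656
  V(2,2) = exp(-r*dt) * [p*0.058367 + (1-p)*0.129984] = 0.092107
  V(1,0) = exp(-r*dt) * [p*0.000000 + (1-p)*0.027656] = 0.013104
  V(1,1) = exp(-r*dt) * [p*0.027656 + (1-p)*0.092107] = 0.058103
  V(0,0) = exp(-r*dt) * [p*0.013104 + (1-p)*0.058103] = 0.034382


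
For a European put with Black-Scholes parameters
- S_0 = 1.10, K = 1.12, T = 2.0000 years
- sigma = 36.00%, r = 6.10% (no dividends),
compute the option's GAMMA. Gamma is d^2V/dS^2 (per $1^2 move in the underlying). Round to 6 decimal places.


d1 = 0.4587973853; d2 = -0.0503194971
phi(d1) = 0.3590886254; exp(-qT) = 1.0000000000; exp(-rT) = 0.8851483685
Gamma = exp(-qT) * phi(d1) / (S * sigma * sqrt(T)) = 1.0000000000 * 0.3590886254 / (1.1000 * 0.3600 * 1.4142135624) = 0.641197

Answer: Gamma = 0.641197


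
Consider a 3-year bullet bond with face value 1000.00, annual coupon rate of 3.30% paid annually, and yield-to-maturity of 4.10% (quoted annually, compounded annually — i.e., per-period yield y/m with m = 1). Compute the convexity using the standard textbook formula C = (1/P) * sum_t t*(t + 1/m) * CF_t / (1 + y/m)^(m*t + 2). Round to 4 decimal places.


Coupon per period c = face * coupon_rate / m = 33.000000
Periods per year m = 1; per-period yield y/m = 0.041000
Number of cashflows N = 3
Cashflows (t years, CF_t, discount factor 1/(1+y/m)^(m*t), PV):
  t = 1.0000: CF_t = 33.000000, DF = 0.960615, PV = 31.700288
  t = 2.0000: CF_t = 33.000000, DF = 0.922781, PV = 30.451766
  t = 3.0000: CF_t = 1033.000000, DF = 0.886437, PV = 915.689286
Price P = sum_t PV_t = 977.841340
Convexity numerator sum_t t*(t + 1/m) * CF_t / (1+y/m)^(m*t + 2):
  t = 1.0000: term = 58.504833
  t = 2.0000: term = 168.601825
  t = 3.0000: term = 10139.765704
Convexity = (1/P) * sum = 10366.872363 / 977.841340 = 10.601794

Answer: Convexity = 10.6018


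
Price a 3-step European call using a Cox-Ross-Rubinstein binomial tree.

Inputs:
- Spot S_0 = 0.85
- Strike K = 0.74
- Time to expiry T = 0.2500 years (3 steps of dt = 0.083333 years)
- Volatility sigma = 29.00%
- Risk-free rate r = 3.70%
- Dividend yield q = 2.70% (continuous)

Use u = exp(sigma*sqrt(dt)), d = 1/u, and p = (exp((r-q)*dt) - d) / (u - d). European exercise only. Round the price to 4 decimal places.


Answer: Price = V(0,0) = 0.1218

Derivation:
dt = T/N = 0.083333
u = exp(sigma*sqrt(dt)) = 1.087320; d = 1/u = 0.919693
p = (exp((r-q)*dt) - d) / (u - d) = 0.484057
Discount per step: exp(-r*dt) = 0.996921
Stock lattice S(k, i) with i counting down-moves:
  k=0: S(0,0) = 0.8500
  k=1: S(1,0) = 0.9242; S(1,1) = 0.7817
  k=2: S(2,0) = 1.0049; S(2,1) = 0.8500; S(2,2) = 0.7190
  k=3: S(3,0) = 1.0927; S(3,1) = 0.9242; S(3,2) = 0.7817; S(3,3) = 0.6612
Terminal payoffs V(N, i) = max(S_T - K, 0):
  V(3,0) = 0.352675; V(3,1) = 0.184222; V(3,2) = 0.041739; V(3,3) = 0.000000
Backward induction: V(k, i) = exp(-r*dt) * [p * V(k+1, i) + (1-p) * V(k+1, i+1)].
  V(2,0) = exp(-r*dt) * [p*0.352675 + (1-p)*0.184222] = 0.264944
  V(2,1) = exp(-r*dt) * [p*0.184222 + (1-p)*0.041739] = 0.110368
  V(2,2) = exp(-r*dt) * [p*0.041739 + (1-p)*0.000000] = 0.020142
  V(1,0) = exp(-r*dt) * [p*0.264944 + (1-p)*0.110368] = 0.184621
  V(1,1) = exp(-r*dt) * [p*0.110368 + (1-p)*0.020142] = 0.063620
  V(0,0) = exp(-r*dt) * [p*0.184621 + (1-p)*0.063620] = 0.121815


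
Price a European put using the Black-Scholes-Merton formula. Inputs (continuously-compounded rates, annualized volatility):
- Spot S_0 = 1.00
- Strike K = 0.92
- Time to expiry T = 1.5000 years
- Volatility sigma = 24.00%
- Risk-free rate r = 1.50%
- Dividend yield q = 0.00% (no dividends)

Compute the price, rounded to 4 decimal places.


d1 = (ln(S/K) + (r - q + 0.5*sigma^2) * T) / (sigma * sqrt(T)) = 0.50718593
d2 = d1 - sigma * sqrt(T) = 0.21324716
exp(-rT) = 0.97775124; exp(-qT) = 1.00000000
P = K * exp(-rT) * N(-d2) - S_0 * exp(-qT) * N(-d1)
N(-d1) = 0.30601218; N(-d2) = 0.41556709
P = 0.9200 * 0.97775124 * 0.41556709 - 1.0000 * 1.00000000 * 0.30601218 = 0.0678

Answer: Price = 0.0678


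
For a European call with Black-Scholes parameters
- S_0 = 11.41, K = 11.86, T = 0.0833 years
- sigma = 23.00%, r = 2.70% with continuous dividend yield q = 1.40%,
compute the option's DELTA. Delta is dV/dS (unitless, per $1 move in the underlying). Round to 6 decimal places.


d1 = -0.5332024403; d2 = -0.5995844408
phi(d1) = 0.3460780490; exp(-qT) = 0.9988344797; exp(-rT) = 0.9977534273
N(d1) = 0.2969467262
Delta = exp(-qT) * N(d1) = 0.9988344797 * 0.2969467262 = 0.296601

Answer: Delta = 0.296601


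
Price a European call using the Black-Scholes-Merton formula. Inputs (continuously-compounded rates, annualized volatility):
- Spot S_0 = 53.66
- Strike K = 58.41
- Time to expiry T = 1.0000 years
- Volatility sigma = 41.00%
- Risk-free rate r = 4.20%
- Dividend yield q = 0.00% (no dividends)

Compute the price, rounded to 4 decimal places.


Answer: Price = 7.7806

Derivation:
d1 = (ln(S/K) + (r - q + 0.5*sigma^2) * T) / (sigma * sqrt(T)) = 0.10056277
d2 = d1 - sigma * sqrt(T) = -0.30943723
exp(-rT) = 0.95886978; exp(-qT) = 1.00000000
C = S_0 * exp(-qT) * N(d1) - K * exp(-rT) * N(d2)
N(d1) = 0.54005123; N(d2) = 0.37849448
C = 53.6600 * 1.00000000 * 0.54005123 - 58.4100 * 0.95886978 * 0.37849448 = 7.7806


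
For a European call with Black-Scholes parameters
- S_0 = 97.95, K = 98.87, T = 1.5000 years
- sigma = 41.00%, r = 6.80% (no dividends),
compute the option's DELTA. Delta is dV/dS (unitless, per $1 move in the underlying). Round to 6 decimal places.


d1 = 0.4355835773; d2 = -0.0665618199
phi(d1) = 0.3628357380; exp(-qT) = 1.0000000000; exp(-rT) = 0.9030295517
N(d1) = 0.6684305559
Delta = exp(-qT) * N(d1) = 1.0000000000 * 0.6684305559 = 0.668431

Answer: Delta = 0.668431


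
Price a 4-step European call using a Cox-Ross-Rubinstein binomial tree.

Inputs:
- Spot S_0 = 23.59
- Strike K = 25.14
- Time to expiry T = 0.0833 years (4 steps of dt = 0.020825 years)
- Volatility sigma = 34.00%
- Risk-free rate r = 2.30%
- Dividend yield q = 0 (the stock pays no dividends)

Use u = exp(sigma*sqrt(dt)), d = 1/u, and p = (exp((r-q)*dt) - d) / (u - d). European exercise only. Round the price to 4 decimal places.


dt = T/N = 0.020825
u = exp(sigma*sqrt(dt)) = 1.050289; d = 1/u = 0.952119
p = (exp((r-q)*dt) - d) / (u - d) = 0.492616
Discount per step: exp(-r*dt) = 0.999521
Stock lattice S(k, i) with i counting down-moves:
  k=0: S(0,0) = 23.5900
  k=1: S(1,0) = 24.7763; S(1,1) = 22.4605
  k=2: S(2,0) = 26.0223; S(2,1) = 23.5900; S(2,2) = 21.3851
  k=3: S(3,0) = 27.3309; S(3,1) = 24.7763; S(3,2) = 22.4605; S(3,3) = 20.3611
  k=4: S(4,0) = 28.7053; S(4,1) = 26.0223; S(4,2) = 23.5900; S(4,3) = 21.3851; S(4,4) = 19.3862
Terminal payoffs V(N, i) = max(S_T - K, 0):
  V(4,0) = 3.565327; V(4,1) = 0.882273; V(4,2) = 0.000000; V(4,3) = 0.000000; V(4,4) = 0.000000
Backward induction: V(k, i) = exp(-r*dt) * [p * V(k+1, i) + (1-p) * V(k+1, i+1)].
  V(3,0) = exp(-r*dt) * [p*3.565327 + (1-p)*0.882273] = 2.202934
  V(3,1) = exp(-r*dt) * [p*0.882273 + (1-p)*0.000000] = 0.434414
  V(3,2) = exp(-r*dt) * [p*0.000000 + (1-p)*0.000000] = 0.000000
  V(3,3) = exp(-r*dt) * [p*0.000000 + (1-p)*0.000000] = 0.000000
  V(2,0) = exp(-r*dt) * [p*2.202934 + (1-p)*0.434414] = 1.304991
  V(2,1) = exp(-r*dt) * [p*0.434414 + (1-p)*0.000000] = 0.213897
  V(2,2) = exp(-r*dt) * [p*0.000000 + (1-p)*0.000000] = 0.000000
  V(1,0) = exp(-r*dt) * [p*1.304991 + (1-p)*0.213897] = 0.751028
  V(1,1) = exp(-r*dt) * [p*0.213897 + (1-p)*0.000000] = 0.105319
  V(0,0) = exp(-r*dt) * [p*0.751028 + (1-p)*0.105319] = 0.423203

Answer: Price = V(0,0) = 0.4232


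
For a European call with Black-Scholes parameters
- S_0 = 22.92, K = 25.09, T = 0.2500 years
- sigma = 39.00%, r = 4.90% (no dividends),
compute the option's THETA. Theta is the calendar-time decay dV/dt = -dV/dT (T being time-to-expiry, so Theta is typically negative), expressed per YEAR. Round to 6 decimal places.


Answer: Theta = -3.780785

Derivation:
d1 = -0.3035741976; d2 = -0.4985741976
phi(d1) = 0.3809766545; exp(-qT) = 1.0000000000; exp(-rT) = 0.9878247258
Theta = -S*exp(-qT)*phi(d1)*sigma/(2*sqrt(T)) - r*K*exp(-rT)*N(d2) + q*S*exp(-qT)*N(d1)
N(d1) = 0.3807261559; N(d2) = 0.3090396931; sqrt(T) = 0.5000000000
Term 1 = -22.9200 * 1.0000000000 * 0.3809766545 * 0.3900 / (2 * 0.5000000000) = -3.4054741192
Term 2 = -0.0490 * 25.0900 * 0.9878247258 * 0.3090396931 = -0.3753106582
Term 3 = 0 (no dividend yield, q = 0)
Theta = -3.4054741192 + (-0.3753106582) + (0.0000000000) = -3.780785


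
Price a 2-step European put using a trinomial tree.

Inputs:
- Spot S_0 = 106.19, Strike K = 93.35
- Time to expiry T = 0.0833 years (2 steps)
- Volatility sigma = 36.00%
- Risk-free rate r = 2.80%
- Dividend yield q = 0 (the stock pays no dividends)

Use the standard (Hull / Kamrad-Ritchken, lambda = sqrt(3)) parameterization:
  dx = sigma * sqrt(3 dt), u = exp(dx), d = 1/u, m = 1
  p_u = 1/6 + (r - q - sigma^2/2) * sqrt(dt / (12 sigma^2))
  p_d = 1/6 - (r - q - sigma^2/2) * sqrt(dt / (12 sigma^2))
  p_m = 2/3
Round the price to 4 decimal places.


dt = T/N = 0.041650; dx = sigma*sqrt(3*dt) = 0.127254
u = exp(dx) = 1.135705; d = 1/u = 0.880510
p_u = 0.160644, p_m = 0.666667, p_d = 0.172689
Discount per step: exp(-r*dt) = 0.998834
Stock lattice S(k, j) with j the centered position index:
  k=0: S(0,+0) = 106.1900
  k=1: S(1,-1) = 93.5014; S(1,+0) = 106.1900; S(1,+1) = 120.6005
  k=2: S(2,-2) = 82.3289; S(2,-1) = 93.5014; S(2,+0) = 106.1900; S(2,+1) = 120.6005; S(2,+2) = 136.9667
Terminal payoffs V(N, j) = max(K - S_T, 0):
  V(2,-2) = 11.021082; V(2,-1) = 0.000000; V(2,+0) = 0.000000; V(2,+1) = 0.000000; V(2,+2) = 0.000000
Backward induction: V(k, j) = exp(-r*dt) * [p_u * V(k+1, j+1) + p_m * V(k+1, j) + p_d * V(k+1, j-1)]
  V(1,-1) = exp(-r*dt) * [p_u*0.000000 + p_m*0.000000 + p_d*11.021082] = 1.901001
  V(1,+0) = exp(-r*dt) * [p_u*0.000000 + p_m*0.000000 + p_d*0.000000] = 0.000000
  V(1,+1) = exp(-r*dt) * [p_u*0.000000 + p_m*0.000000 + p_d*0.000000] = 0.000000
  V(0,+0) = exp(-r*dt) * [p_u*0.000000 + p_m*0.000000 + p_d*1.901001] = 0.327899

Answer: Price = V(0,0) = 0.3279


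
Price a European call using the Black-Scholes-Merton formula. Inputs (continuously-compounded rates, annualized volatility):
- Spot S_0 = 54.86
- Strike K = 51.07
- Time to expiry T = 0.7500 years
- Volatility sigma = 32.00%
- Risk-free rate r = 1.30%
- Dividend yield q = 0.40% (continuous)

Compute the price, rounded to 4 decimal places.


d1 = (ln(S/K) + (r - q + 0.5*sigma^2) * T) / (sigma * sqrt(T)) = 0.42123925
d2 = d1 - sigma * sqrt(T) = 0.14411112
exp(-rT) = 0.99029738; exp(-qT) = 0.99700450
C = S_0 * exp(-qT) * N(d1) - K * exp(-rT) * N(d2)
N(d1) = 0.66320981; N(d2) = 0.55729364
C = 54.8600 * 0.99700450 * 0.66320981 - 51.0700 * 0.99029738 * 0.55729364 = 8.0899

Answer: Price = 8.0899


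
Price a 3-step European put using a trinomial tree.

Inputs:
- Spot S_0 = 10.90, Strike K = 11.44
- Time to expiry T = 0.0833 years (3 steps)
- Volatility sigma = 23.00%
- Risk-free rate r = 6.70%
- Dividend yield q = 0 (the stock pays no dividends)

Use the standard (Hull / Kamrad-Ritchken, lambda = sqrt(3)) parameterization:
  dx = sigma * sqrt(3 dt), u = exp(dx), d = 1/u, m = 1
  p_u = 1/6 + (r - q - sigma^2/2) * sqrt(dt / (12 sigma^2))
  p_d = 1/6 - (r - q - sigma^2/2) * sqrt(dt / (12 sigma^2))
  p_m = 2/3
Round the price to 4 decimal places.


dt = T/N = 0.027767; dx = sigma*sqrt(3*dt) = 0.066382
u = exp(dx) = 1.068635; d = 1/u = 0.935773
p_u = 0.175147, p_m = 0.666667, p_d = 0.158186
Discount per step: exp(-r*dt) = 0.998141
Stock lattice S(k, j) with j the centered position index:
  k=0: S(0,+0) = 10.9000
  k=1: S(1,-1) = 10.1999; S(1,+0) = 10.9000; S(1,+1) = 11.6481
  k=2: S(2,-2) = 9.5448; S(2,-1) = 10.1999; S(2,+0) = 10.9000; S(2,+1) = 11.6481; S(2,+2) = 12.4476
  k=3: S(3,-3) = 8.9318; S(3,-2) = 9.5448; S(3,-1) = 10.1999; S(3,+0) = 10.9000; S(3,+1) = 11.6481; S(3,+2) = 12.4476; S(3,+3) = 13.3019
Terminal payoffs V(N, j) = max(K - S_T, 0):
  V(3,-3) = 2.508210; V(3,-2) = 1.895178; V(3,-1) = 1.240071; V(3,+0) = 0.540000; V(3,+1) = 0.000000; V(3,+2) = 0.000000; V(3,+3) = 0.000000
Backward induction: V(k, j) = exp(-r*dt) * [p_u * V(k+1, j+1) + p_m * V(k+1, j) + p_d * V(k+1, j-1)]
  V(2,-2) = exp(-r*dt) * [p_u*1.240071 + p_m*1.895178 + p_d*2.508210] = 1.873921
  V(2,-1) = exp(-r*dt) * [p_u*0.540000 + p_m*1.240071 + p_d*1.895178] = 1.218814
  V(2,+0) = exp(-r*dt) * [p_u*0.000000 + p_m*0.540000 + p_d*1.240071] = 0.555128
  V(2,+1) = exp(-r*dt) * [p_u*0.000000 + p_m*0.000000 + p_d*0.540000] = 0.085262
  V(2,+2) = exp(-r*dt) * [p_u*0.000000 + p_m*0.000000 + p_d*0.000000] = 0.000000
  V(1,-1) = exp(-r*dt) * [p_u*0.555128 + p_m*1.218814 + p_d*1.873921] = 1.203958
  V(1,+0) = exp(-r*dt) * [p_u*0.085262 + p_m*0.555128 + p_d*1.218814] = 0.576744
  V(1,+1) = exp(-r*dt) * [p_u*0.000000 + p_m*0.085262 + p_d*0.555128] = 0.144386
  V(0,+0) = exp(-r*dt) * [p_u*0.144386 + p_m*0.576744 + p_d*1.203958] = 0.599118

Answer: Price = V(0,0) = 0.5991


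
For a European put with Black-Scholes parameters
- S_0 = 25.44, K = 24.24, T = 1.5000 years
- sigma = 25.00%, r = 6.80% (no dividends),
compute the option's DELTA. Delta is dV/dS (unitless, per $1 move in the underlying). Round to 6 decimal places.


Answer: Delta = -0.259777

Derivation:
d1 = 0.6440315265; d2 = 0.3378453086
phi(d1) = 0.3242219922; exp(-qT) = 1.0000000000; exp(-rT) = 0.9030295517
N(-d1) = 0.2597774953
Delta = -exp(-qT) * N(-d1) = -1.0000000000 * 0.2597774953 = -0.259777


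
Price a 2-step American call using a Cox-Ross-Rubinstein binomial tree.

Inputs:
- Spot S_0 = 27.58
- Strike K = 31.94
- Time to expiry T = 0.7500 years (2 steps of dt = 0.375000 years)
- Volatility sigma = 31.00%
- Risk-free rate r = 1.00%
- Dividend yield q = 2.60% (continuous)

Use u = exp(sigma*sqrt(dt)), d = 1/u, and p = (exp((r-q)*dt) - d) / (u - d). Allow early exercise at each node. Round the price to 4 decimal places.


dt = T/N = 0.375000
u = exp(sigma*sqrt(dt)) = 1.209051; d = 1/u = 0.827095
p = (exp((r-q)*dt) - d) / (u - d) = 0.437022
Discount per step: exp(-r*dt) = 0.996257
Stock lattice S(k, i) with i counting down-moves:
  k=0: S(0,0) = 27.5800
  k=1: S(1,0) = 33.3456; S(1,1) = 22.8113
  k=2: S(2,0) = 40.3165; S(2,1) = 27.5800; S(2,2) = 18.8671
Terminal payoffs V(N, i) = max(S_T - K, 0):
  V(2,0) = 8.376539; V(2,1) = 0.000000; V(2,2) = 0.000000
Backward induction: V(k, i) = exp(-r*dt) * [p * V(k+1, i) + (1-p) * V(k+1, i+1)]; then take max(V_cont, immediate exercise) for American.
  V(1,0) = exp(-r*dt) * [p*8.376539 + (1-p)*0.000000] = 3.647026; exercise = 1.405617; V(1,0) = max -> 3.647026
  V(1,1) = exp(-r*dt) * [p*0.000000 + (1-p)*0.000000] = 0.000000; exercise = 0.000000; V(1,1) = max -> 0.000000
  V(0,0) = exp(-r*dt) * [p*3.647026 + (1-p)*0.000000] = 1.587863; exercise = 0.000000; V(0,0) = max -> 1.587863

Answer: Price = V(0,0) = 1.5879


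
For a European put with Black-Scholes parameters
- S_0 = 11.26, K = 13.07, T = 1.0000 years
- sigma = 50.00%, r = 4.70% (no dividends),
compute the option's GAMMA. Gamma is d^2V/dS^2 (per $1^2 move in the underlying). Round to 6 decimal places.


Answer: Gamma = 0.070786

Derivation:
d1 = 0.0458741902; d2 = -0.4541258098
phi(d1) = 0.3985227259; exp(-qT) = 1.0000000000; exp(-rT) = 0.9540873976
Gamma = exp(-qT) * phi(d1) / (S * sigma * sqrt(T)) = 1.0000000000 * 0.3985227259 / (11.2600 * 0.5000 * 1.0000000000) = 0.070786


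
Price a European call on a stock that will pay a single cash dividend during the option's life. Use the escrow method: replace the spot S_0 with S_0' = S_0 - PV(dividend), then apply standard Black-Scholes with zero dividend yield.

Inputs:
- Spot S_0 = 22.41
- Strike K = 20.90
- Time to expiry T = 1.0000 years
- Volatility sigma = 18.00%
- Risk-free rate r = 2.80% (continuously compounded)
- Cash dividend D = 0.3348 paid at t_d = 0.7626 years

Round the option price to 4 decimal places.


PV(D) = D * exp(-r * t_d) = 0.3348 * 0.97887356 = 0.32772687
S_0' = S_0 - PV(D) = 22.4100 - 0.32772687 = 22.08227313
d1 = (ln(S_0'/K) + (r + sigma^2/2)*T) / (sigma*sqrt(T)) = 0.55125559
d2 = d1 - sigma*sqrt(T) = 0.37125559
exp(-rT) = 0.97238837
N(d1) = 0.70927076; N(d2) = 0.64477642
C = S_0' * N(d1) - K * exp(-rT) * N(d2) = 22.08227313 * 0.70927076 - 20.9000 * 0.97238837 * 0.64477642 = 2.5586

Answer: Price = 2.5586


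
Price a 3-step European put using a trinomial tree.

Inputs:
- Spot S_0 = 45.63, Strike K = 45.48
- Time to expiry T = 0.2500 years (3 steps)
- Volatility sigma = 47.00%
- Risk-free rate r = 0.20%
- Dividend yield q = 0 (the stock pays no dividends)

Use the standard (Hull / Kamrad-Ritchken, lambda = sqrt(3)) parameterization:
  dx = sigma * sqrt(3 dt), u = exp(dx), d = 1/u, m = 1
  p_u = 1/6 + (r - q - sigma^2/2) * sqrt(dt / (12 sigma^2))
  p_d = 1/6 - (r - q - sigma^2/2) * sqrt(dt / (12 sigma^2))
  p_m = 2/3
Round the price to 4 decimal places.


dt = T/N = 0.083333; dx = sigma*sqrt(3*dt) = 0.235000
u = exp(dx) = 1.264909; d = 1/u = 0.790571
p_u = 0.147438, p_m = 0.666667, p_d = 0.185895
Discount per step: exp(-r*dt) = 0.999833
Stock lattice S(k, j) with j the centered position index:
  k=0: S(0,+0) = 45.6300
  k=1: S(1,-1) = 36.0737; S(1,+0) = 45.6300; S(1,+1) = 57.7178
  k=2: S(2,-2) = 28.5189; S(2,-1) = 36.0737; S(2,+0) = 45.6300; S(2,+1) = 57.7178; S(2,+2) = 73.0077
  k=3: S(3,-3) = 22.5462; S(3,-2) = 28.5189; S(3,-1) = 36.0737; S(3,+0) = 45.6300; S(3,+1) = 57.7178; S(3,+2) = 73.0077; S(3,+3) = 92.3481
Terminal payoffs V(N, j) = max(K - S_T, 0):
  V(3,-3) = 22.933826; V(3,-2) = 16.961146; V(3,-1) = 9.406252; V(3,+0) = 0.000000; V(3,+1) = 0.000000; V(3,+2) = 0.000000; V(3,+3) = 0.000000
Backward induction: V(k, j) = exp(-r*dt) * [p_u * V(k+1, j+1) + p_m * V(k+1, j) + p_d * V(k+1, j-1)]
  V(2,-2) = exp(-r*dt) * [p_u*9.406252 + p_m*16.961146 + p_d*22.933826] = 16.954736
  V(2,-1) = exp(-r*dt) * [p_u*0.000000 + p_m*9.406252 + p_d*16.961146] = 9.422263
  V(2,+0) = exp(-r*dt) * [p_u*0.000000 + p_m*0.000000 + p_d*9.406252] = 1.748288
  V(2,+1) = exp(-r*dt) * [p_u*0.000000 + p_m*0.000000 + p_d*0.000000] = 0.000000
  V(2,+2) = exp(-r*dt) * [p_u*0.000000 + p_m*0.000000 + p_d*0.000000] = 0.000000
  V(1,-1) = exp(-r*dt) * [p_u*1.748288 + p_m*9.422263 + p_d*16.954736] = 9.689465
  V(1,+0) = exp(-r*dt) * [p_u*0.000000 + p_m*1.748288 + p_d*9.422263] = 2.916594
  V(1,+1) = exp(-r*dt) * [p_u*0.000000 + p_m*0.000000 + p_d*1.748288] = 0.324944
  V(0,+0) = exp(-r*dt) * [p_u*0.324944 + p_m*2.916594 + p_d*9.689465] = 3.792900

Answer: Price = V(0,0) = 3.7929


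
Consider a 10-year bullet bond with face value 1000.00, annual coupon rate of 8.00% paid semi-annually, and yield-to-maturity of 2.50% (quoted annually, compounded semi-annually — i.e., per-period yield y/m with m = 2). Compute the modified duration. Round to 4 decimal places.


Coupon per period c = face * coupon_rate / m = 40.000000
Periods per year m = 2; per-period yield y/m = 0.012500
Number of cashflows N = 20
Cashflows (t years, CF_t, discount factor 1/(1+y/m)^(m*t), PV):
  t = 0.5000: CF_t = 40.000000, DF = 0.987654, PV = 39.506173
  t = 1.0000: CF_t = 40.000000, DF = 0.975461, PV = 39.018442
  t = 1.5000: CF_t = 40.000000, DF = 0.963418, PV = 38.536733
  t = 2.0000: CF_t = 40.000000, DF = 0.951524, PV = 38.060971
  t = 2.5000: CF_t = 40.000000, DF = 0.939777, PV = 37.591082
  t = 3.0000: CF_t = 40.000000, DF = 0.928175, PV = 37.126995
  t = 3.5000: CF_t = 40.000000, DF = 0.916716, PV = 36.668637
  t = 4.0000: CF_t = 40.000000, DF = 0.905398, PV = 36.215938
  t = 4.5000: CF_t = 40.000000, DF = 0.894221, PV = 35.768828
  t = 5.0000: CF_t = 40.000000, DF = 0.883181, PV = 35.327237
  t = 5.5000: CF_t = 40.000000, DF = 0.872277, PV = 34.891098
  t = 6.0000: CF_t = 40.000000, DF = 0.861509, PV = 34.460344
  t = 6.5000: CF_t = 40.000000, DF = 0.850873, PV = 34.034908
  t = 7.0000: CF_t = 40.000000, DF = 0.840368, PV = 33.614724
  t = 7.5000: CF_t = 40.000000, DF = 0.829993, PV = 33.199727
  t = 8.0000: CF_t = 40.000000, DF = 0.819746, PV = 32.789854
  t = 8.5000: CF_t = 40.000000, DF = 0.809626, PV = 32.385041
  t = 9.0000: CF_t = 40.000000, DF = 0.799631, PV = 31.985226
  t = 9.5000: CF_t = 40.000000, DF = 0.789759, PV = 31.590346
  t = 10.0000: CF_t = 1040.000000, DF = 0.780009, PV = 811.208890
Price P = sum_t PV_t = 1483.981194
First compute Macaulay numerator sum_t t * PV_t:
  t * PV_t at t = 0.5000: 19.753086
  t * PV_t at t = 1.0000: 39.018442
  t * PV_t at t = 1.5000: 57.805100
  t * PV_t at t = 2.0000: 76.121942
  t * PV_t at t = 2.5000: 93.977706
  t * PV_t at t = 3.0000: 111.380985
  t * PV_t at t = 3.5000: 128.340230
  t * PV_t at t = 4.0000: 144.863751
  t * PV_t at t = 4.5000: 160.959724
  t * PV_t at t = 5.0000: 176.636185
  t * PV_t at t = 5.5000: 191.901041
  t * PV_t at t = 6.0000: 206.762064
  t * PV_t at t = 6.5000: 221.226900
  t * PV_t at t = 7.0000: 235.303065
  t * PV_t at t = 7.5000: 248.997953
  t * PV_t at t = 8.0000: 262.318831
  t * PV_t at t = 8.5000: 275.272847
  t * PV_t at t = 9.0000: 287.867030
  t * PV_t at t = 9.5000: 300.108289
  t * PV_t at t = 10.0000: 8112.088903
Macaulay duration D = 11350.704074 / 1483.981194 = 7.648819
Modified duration = D / (1 + y/m) = 7.648819 / (1 + 0.012500) = 7.554389

Answer: Modified duration = 7.5544
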